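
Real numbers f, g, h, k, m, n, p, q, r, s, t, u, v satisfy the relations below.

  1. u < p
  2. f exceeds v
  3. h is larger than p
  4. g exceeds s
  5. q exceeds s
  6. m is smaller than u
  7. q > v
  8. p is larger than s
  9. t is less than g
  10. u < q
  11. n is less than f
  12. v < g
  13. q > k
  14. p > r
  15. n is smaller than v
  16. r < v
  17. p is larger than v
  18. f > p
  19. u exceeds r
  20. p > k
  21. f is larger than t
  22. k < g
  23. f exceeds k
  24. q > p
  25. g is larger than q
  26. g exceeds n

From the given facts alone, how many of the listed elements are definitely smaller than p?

Directly below p: r, u, s, k, v.
One step further: n, m (7 so far).
No other element is forced below p by the given relations, so the count is 7.

7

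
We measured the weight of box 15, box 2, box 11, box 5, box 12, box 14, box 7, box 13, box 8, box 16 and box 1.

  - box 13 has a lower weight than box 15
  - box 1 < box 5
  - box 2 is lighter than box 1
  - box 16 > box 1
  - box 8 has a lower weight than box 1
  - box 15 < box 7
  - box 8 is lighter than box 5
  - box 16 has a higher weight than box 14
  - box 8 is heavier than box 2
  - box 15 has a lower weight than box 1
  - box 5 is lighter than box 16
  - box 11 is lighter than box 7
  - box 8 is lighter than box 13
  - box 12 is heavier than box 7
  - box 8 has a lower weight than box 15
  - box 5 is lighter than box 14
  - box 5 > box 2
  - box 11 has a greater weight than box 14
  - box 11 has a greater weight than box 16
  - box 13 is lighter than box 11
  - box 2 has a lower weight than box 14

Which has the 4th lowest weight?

The consecutive relations fix a unique order: box 2 < box 8 < box 13 < box 15 < box 1 < box 5 < box 14 < box 16 < box 11 < box 7 < box 12.
The 4th smallest is box 15.

box 15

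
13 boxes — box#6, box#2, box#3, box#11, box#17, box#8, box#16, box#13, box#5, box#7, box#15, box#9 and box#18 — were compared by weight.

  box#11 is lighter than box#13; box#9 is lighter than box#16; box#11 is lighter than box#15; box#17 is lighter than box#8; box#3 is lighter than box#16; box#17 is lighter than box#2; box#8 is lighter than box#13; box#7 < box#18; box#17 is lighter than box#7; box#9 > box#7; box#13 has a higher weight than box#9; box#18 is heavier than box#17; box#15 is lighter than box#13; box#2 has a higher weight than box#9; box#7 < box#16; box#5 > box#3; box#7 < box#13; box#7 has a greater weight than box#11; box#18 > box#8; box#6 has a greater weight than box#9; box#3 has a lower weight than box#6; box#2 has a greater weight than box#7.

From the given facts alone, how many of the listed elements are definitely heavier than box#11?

Directly above box#11: box#7, box#15, box#13.
One step further: box#9, box#18, box#16, box#2 (7 so far).
One step further: box#6 (8 so far).
Nothing else is reachable above box#11; 8 in all.

8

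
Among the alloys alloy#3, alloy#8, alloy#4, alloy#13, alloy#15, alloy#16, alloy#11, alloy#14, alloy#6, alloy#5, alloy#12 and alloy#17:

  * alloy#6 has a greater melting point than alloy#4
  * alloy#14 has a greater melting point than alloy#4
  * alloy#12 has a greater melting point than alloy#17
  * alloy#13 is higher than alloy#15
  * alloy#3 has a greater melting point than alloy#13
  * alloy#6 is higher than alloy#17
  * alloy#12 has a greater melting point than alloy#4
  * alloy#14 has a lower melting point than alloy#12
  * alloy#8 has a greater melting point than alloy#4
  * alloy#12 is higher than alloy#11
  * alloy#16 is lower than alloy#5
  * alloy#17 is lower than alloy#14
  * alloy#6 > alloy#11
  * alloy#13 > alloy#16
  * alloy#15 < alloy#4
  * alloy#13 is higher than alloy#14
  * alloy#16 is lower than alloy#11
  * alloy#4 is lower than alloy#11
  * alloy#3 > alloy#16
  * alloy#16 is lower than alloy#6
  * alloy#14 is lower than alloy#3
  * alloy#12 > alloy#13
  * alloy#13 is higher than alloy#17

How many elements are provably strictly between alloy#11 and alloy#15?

The relations place alloy#15 below alloy#11. An element lies strictly between them when it is forced above alloy#15 and also forced below alloy#11.
Above alloy#15: {alloy#4, alloy#8, alloy#14, alloy#6, alloy#13, alloy#3, alloy#12}. Below alloy#11: {alloy#16, alloy#4}.
Intersection: {alloy#4} — 1.

1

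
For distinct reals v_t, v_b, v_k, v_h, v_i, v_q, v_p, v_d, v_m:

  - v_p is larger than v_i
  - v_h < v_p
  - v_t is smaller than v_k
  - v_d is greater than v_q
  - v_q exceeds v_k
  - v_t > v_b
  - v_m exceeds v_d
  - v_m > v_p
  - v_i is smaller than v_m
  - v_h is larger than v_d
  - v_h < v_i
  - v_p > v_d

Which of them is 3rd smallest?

The consecutive relations fix a unique order: v_b < v_t < v_k < v_q < v_d < v_h < v_i < v_p < v_m.
Counting 3 from the smallest end gives v_k.

v_k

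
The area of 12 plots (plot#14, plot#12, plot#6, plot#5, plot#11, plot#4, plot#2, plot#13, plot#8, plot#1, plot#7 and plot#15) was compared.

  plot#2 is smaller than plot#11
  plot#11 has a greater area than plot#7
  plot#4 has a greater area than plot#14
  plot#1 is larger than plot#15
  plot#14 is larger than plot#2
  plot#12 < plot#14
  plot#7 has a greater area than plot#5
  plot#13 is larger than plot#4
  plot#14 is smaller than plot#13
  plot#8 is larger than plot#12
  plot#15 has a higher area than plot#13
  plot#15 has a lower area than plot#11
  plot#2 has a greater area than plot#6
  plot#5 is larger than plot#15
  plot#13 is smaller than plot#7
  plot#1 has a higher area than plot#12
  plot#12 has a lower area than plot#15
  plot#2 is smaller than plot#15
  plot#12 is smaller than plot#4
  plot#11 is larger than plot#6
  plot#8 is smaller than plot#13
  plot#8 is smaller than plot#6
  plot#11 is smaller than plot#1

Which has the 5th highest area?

Chaining the given pairs: plot#12 < plot#8 < plot#6 < plot#2 < plot#14 < plot#4 < plot#13 < plot#15 < plot#5 < plot#7 < plot#11 < plot#1.
Counting 5 from the largest end gives plot#15.

plot#15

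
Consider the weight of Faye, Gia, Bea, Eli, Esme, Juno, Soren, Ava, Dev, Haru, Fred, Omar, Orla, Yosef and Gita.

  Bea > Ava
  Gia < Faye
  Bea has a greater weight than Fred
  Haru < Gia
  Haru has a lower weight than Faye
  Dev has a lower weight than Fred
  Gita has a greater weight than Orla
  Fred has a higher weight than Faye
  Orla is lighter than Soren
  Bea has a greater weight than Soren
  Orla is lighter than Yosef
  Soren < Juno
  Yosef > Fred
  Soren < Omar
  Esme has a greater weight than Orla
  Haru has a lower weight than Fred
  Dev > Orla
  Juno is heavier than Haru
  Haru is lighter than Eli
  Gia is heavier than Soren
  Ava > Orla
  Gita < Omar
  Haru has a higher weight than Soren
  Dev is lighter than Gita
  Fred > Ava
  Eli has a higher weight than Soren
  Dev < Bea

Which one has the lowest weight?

Soren is not least since Orla < Soren; Dev is not least since Orla < Dev; Haru is not least since Soren < Haru; Gia is not least since Haru < Gia; Faye is not least since Gia < Faye; Gita is not least since Orla < Gita; Omar is not least since Gita < Omar; Ava is not least since Orla < Ava; Fred is not least since Ava < Fred; Eli is not least since Haru < Eli; Bea is not least since Fred < Bea; Esme is not least since Orla < Esme; Yosef is not least since Fred < Yosef; Juno is not least since Soren < Juno.
Only Orla has nothing below it, so Orla is the lowest weight.

Orla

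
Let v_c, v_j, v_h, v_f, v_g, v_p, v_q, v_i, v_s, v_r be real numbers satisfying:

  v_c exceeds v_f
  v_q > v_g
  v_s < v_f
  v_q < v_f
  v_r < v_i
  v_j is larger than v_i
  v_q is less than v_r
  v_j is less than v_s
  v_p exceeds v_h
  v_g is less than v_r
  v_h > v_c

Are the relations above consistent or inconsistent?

Every relation is compatible with v_g < v_q < v_r < v_i < v_j < v_s < v_f < v_c < v_h < v_p; the set is consistent.

consistent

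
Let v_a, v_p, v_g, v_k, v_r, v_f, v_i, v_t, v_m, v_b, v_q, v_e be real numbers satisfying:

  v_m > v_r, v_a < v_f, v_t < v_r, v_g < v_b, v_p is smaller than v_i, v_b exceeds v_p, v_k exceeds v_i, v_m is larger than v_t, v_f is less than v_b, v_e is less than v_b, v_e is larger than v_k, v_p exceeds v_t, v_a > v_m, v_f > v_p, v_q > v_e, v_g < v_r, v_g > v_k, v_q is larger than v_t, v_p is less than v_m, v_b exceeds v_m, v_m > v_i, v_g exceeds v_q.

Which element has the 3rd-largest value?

Chaining the given pairs: v_t < v_p < v_i < v_k < v_e < v_q < v_g < v_r < v_m < v_a < v_f < v_b.
Counting 3 from the largest end gives v_a.

v_a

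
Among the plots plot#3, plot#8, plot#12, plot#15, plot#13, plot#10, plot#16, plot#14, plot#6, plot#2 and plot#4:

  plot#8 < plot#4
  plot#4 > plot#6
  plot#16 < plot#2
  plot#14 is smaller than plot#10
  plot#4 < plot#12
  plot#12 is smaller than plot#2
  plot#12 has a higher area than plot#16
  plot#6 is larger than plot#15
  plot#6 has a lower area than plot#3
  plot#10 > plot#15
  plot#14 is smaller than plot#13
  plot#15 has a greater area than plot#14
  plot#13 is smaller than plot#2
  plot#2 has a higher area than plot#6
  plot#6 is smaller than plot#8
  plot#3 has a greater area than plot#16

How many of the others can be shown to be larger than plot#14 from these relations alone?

Directly above plot#14: plot#15, plot#10, plot#13.
One step further: plot#6, plot#2 (5 so far).
One step further: plot#8, plot#4, plot#3 (8 so far).
One step further: plot#12 (9 so far).
Nothing else is reachable above plot#14; 9 in all.

9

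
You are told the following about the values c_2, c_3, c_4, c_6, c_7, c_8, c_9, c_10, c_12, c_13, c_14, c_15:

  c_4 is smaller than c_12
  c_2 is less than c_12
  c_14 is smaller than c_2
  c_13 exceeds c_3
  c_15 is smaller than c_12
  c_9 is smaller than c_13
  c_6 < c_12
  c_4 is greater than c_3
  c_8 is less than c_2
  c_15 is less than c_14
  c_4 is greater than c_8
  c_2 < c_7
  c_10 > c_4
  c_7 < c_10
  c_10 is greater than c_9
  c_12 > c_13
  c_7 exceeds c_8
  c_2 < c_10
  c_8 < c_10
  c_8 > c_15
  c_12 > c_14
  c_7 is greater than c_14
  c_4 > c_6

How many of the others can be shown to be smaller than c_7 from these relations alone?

4

Directly below c_7: c_8, c_14, c_2.
One step further: c_15 (4 so far).
Nothing else is reachable below c_7; 4 in all.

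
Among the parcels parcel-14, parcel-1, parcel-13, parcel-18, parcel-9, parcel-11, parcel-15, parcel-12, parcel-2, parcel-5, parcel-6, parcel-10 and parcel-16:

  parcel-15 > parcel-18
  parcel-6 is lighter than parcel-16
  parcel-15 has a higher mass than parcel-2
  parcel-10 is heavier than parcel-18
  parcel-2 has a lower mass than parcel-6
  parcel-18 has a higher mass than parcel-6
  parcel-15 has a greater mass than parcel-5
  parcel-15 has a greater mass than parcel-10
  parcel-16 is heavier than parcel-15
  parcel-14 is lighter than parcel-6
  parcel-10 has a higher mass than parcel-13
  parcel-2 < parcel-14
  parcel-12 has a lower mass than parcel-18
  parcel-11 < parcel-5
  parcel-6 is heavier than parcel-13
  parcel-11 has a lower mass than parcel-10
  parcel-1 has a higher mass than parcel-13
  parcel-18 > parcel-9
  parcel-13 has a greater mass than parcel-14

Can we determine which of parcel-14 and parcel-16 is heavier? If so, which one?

The relevant relations are parcel-14 < parcel-13; parcel-13 < parcel-6; parcel-6 < parcel-18; parcel-18 < parcel-10; parcel-10 < parcel-15; parcel-15 < parcel-16.
Chaining these gives parcel-14 < parcel-13 < parcel-6 < parcel-18 < parcel-10 < parcel-15 < parcel-16.
So parcel-16 is heavier.

parcel-16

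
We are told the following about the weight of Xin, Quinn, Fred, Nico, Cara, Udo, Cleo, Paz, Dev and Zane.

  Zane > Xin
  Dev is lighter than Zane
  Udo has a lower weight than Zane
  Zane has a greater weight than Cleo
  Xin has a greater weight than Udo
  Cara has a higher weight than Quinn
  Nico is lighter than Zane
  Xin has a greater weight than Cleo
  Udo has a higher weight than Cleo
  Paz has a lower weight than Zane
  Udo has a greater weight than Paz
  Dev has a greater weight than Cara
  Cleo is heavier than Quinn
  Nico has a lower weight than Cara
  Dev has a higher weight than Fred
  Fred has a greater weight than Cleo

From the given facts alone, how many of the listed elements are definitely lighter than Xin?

Directly below Xin: Cleo, Udo.
One step further: Quinn, Paz (4 so far).
No other element is forced below Xin by the given relations, so the count is 4.

4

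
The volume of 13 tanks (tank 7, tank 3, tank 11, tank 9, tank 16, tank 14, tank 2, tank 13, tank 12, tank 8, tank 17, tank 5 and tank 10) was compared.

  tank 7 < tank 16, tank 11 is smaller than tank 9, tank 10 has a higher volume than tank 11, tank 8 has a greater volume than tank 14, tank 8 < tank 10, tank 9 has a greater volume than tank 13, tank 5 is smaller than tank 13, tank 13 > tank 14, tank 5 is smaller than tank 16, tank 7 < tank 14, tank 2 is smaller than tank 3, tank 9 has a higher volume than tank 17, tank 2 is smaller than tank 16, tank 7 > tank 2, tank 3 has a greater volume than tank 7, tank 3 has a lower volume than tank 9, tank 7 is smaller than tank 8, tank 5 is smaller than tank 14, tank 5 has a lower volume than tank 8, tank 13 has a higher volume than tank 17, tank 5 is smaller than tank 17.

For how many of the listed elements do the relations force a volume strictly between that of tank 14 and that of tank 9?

The relations place tank 14 below tank 9. An element lies strictly between them when it is forced above tank 14 and also forced below tank 9.
Above tank 14: {tank 8, tank 10, tank 13}. Below tank 9: {tank 2, tank 7, tank 5, tank 17, tank 11, tank 13, tank 3}.
Intersection: {tank 13} — 1.

1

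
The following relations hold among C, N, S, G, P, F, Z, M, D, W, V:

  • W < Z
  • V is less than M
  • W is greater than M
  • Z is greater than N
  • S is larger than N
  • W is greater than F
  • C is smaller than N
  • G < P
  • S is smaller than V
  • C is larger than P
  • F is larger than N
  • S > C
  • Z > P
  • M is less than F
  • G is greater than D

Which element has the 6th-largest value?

Chaining the given pairs: D < G < P < C < N < S < V < M < F < W < Z.
Counting 6 from the largest end gives S.

S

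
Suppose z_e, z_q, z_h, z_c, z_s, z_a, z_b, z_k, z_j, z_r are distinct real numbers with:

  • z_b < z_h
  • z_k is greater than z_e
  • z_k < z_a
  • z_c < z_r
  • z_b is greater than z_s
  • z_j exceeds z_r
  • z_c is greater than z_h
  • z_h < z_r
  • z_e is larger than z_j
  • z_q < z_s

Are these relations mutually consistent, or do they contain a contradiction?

The single ordering z_q < z_s < z_b < z_h < z_c < z_r < z_j < z_e < z_k < z_a satisfies every listed relation, so no contradiction arises.

consistent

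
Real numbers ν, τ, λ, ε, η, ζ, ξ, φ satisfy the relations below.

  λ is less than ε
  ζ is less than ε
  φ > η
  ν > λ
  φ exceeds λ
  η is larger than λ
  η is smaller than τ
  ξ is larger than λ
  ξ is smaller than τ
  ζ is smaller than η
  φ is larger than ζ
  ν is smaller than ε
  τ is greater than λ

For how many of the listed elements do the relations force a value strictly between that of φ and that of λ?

1

Chaining upward from λ reaches: ν, ξ, ε, η, τ.
Chaining downward from φ reaches: ζ, η.
Strictly between λ and φ are those in both lists: η — 1 element.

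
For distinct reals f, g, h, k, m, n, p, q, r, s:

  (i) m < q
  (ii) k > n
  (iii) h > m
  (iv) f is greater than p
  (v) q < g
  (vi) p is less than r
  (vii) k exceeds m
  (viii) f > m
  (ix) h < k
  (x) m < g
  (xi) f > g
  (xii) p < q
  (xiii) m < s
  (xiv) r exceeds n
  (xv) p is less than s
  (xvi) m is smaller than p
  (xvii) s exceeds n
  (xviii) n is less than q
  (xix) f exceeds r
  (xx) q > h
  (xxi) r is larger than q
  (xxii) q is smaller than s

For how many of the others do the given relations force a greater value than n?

The elements the relations force above n are q, g, r, f, s, k — no chain reaches any other.
That is 6.

6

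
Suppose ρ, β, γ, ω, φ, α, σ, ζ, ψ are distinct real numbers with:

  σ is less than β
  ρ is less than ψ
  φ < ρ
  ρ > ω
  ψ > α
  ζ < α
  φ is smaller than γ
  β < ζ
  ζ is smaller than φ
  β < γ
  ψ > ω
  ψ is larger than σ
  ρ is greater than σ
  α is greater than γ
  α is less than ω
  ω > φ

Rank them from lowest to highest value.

Each adjacent pair is fixed by a given relation: σ < β; β < ζ; ζ < φ; φ < γ; γ < α; α < ω; ω < ρ; ρ < ψ. Chaining them end to end gives the full order.

σ < β < ζ < φ < γ < α < ω < ρ < ψ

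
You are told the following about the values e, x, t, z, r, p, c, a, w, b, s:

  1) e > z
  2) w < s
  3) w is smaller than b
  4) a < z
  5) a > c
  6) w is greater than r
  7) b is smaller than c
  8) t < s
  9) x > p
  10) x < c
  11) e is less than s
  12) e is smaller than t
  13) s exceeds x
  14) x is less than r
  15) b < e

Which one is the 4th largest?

The consecutive relations fix a unique order: p < x < r < w < b < c < a < z < e < t < s.
Counting 4 from the largest end gives z.

z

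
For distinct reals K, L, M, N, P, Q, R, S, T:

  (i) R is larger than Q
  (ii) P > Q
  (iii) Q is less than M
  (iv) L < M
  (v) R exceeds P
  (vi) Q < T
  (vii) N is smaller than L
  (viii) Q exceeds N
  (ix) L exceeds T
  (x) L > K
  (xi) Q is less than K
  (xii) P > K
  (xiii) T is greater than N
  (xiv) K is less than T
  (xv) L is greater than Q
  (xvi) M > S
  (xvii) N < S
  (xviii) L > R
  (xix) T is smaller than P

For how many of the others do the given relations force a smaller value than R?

The elements the relations force below R are N, Q, K, T, P — no chain reaches any other.
That is 5.

5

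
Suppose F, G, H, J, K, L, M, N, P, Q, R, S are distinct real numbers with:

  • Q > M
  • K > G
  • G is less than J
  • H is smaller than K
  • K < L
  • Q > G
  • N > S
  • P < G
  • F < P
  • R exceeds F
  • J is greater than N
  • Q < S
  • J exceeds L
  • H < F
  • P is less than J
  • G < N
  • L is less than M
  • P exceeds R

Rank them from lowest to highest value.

H < F < R < P < G < K < L < M < Q < S < N < J

The consecutive links are each given: H < F; F < R; R < P; P < G; G < K; K < L; L < M; M < Q; Q < S; S < N; N < J.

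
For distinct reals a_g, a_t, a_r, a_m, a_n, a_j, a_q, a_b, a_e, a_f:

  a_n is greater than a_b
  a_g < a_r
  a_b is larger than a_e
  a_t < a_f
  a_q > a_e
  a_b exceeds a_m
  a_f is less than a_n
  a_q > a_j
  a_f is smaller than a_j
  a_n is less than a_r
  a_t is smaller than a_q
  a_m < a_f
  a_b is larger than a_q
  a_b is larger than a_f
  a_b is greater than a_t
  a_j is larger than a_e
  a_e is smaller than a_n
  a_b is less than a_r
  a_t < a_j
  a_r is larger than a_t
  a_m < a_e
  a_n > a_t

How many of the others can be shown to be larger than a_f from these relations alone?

5

The elements the relations force above a_f are a_j, a_q, a_b, a_n, a_r — no chain reaches any other.
That is 5.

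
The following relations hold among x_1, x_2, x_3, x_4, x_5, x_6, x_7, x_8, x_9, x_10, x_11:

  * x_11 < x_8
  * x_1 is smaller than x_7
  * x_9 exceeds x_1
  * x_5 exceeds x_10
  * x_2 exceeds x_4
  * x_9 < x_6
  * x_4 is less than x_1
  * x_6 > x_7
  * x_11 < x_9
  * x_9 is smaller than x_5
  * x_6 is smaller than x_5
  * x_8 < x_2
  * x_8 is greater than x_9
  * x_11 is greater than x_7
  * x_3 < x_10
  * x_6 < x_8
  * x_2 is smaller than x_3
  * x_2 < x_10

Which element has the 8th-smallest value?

Piecing the relations together gives one ordering: x_4 < x_1 < x_7 < x_11 < x_9 < x_6 < x_8 < x_2 < x_3 < x_10 < x_5.
The 8th smallest is x_2.

x_2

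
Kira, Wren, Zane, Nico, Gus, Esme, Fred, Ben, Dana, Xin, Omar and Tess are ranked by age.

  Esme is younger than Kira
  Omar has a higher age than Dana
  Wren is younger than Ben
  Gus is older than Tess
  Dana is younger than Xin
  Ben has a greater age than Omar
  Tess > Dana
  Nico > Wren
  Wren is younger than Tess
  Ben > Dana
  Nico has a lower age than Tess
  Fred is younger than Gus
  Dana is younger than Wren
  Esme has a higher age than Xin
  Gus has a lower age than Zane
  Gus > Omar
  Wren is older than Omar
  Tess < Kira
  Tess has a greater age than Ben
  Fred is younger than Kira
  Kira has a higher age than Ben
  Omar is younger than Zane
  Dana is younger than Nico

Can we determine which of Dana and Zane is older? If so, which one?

Zane

Following the relations from Dana: Dana < Wren < Nico < Tess < Gus < Zane.
So Zane is older.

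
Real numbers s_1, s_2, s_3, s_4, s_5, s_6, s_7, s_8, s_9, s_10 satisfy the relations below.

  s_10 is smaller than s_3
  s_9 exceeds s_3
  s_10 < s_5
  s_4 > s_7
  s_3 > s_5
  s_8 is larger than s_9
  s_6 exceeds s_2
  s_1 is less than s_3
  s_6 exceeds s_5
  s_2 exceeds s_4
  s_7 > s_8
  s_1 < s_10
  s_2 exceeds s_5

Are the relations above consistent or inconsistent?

The single ordering s_1 < s_10 < s_5 < s_3 < s_9 < s_8 < s_7 < s_4 < s_2 < s_6 satisfies every listed relation, so no contradiction arises.

consistent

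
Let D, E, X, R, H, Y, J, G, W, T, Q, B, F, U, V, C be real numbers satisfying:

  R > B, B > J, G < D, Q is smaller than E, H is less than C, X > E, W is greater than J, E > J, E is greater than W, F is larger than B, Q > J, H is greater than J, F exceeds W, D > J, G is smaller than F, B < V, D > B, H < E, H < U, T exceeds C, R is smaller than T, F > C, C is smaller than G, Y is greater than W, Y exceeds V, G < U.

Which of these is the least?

J

Chaining upward from J: directly above it, B, H, Q, W, E, D; then R, V, C, Y, U, F, X; then G, T.
That covers every other element, and nothing is given below J, so J is the least.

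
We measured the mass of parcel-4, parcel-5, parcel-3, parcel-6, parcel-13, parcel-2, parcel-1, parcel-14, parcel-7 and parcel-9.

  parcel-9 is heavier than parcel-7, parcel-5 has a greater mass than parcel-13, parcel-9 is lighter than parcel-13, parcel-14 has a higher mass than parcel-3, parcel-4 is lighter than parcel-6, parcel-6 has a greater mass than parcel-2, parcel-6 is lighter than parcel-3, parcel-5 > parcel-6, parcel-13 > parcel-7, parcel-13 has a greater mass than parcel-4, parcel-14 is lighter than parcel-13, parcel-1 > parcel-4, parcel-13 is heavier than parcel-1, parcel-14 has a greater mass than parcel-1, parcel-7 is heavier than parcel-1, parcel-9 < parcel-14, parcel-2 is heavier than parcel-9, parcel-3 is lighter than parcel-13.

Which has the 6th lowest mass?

parcel-6

The consecutive relations fix a unique order: parcel-4 < parcel-1 < parcel-7 < parcel-9 < parcel-2 < parcel-6 < parcel-3 < parcel-14 < parcel-13 < parcel-5.
The 6th smallest is parcel-6.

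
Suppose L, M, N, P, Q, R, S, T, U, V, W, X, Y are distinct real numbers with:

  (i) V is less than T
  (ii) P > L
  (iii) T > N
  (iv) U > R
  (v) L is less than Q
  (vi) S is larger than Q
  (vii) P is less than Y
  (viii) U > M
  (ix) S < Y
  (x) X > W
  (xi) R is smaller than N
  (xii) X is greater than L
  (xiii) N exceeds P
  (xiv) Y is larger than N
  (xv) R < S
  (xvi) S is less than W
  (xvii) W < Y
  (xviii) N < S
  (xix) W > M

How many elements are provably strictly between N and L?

Chaining upward from L reaches: Q, P, S, T, W, Y, X.
Chaining downward from N reaches: P, R.
Strictly between L and N are those in both lists: P — 1 element.

1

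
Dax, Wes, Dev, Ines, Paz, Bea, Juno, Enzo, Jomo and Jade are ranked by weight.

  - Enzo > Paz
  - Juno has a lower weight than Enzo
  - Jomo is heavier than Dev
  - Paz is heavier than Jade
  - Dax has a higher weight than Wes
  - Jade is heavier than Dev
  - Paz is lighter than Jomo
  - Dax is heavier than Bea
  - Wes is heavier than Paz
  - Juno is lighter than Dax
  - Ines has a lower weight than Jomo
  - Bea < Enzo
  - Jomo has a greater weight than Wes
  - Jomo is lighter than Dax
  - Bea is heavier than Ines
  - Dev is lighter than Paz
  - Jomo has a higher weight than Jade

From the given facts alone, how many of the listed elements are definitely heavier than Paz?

The elements the relations force above Paz are Wes, Enzo, Jomo, Dax — no chain reaches any other.
That is 4.

4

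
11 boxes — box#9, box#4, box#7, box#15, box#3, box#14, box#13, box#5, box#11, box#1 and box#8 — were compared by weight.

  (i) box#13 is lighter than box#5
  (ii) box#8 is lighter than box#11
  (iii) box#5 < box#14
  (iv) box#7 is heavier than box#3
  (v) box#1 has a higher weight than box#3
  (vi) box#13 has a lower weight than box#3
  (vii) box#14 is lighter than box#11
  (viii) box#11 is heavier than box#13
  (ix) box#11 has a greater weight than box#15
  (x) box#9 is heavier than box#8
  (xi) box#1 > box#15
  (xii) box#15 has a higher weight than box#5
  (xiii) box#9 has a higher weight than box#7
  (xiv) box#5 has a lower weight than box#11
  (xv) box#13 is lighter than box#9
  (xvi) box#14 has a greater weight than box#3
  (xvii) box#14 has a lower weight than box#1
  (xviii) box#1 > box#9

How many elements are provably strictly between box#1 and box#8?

1

The relations place box#8 below box#1. An element lies strictly between them when it is forced above box#8 and also forced below box#1.
Above box#8: {box#9, box#11}. Below box#1: {box#13, box#5, box#15, box#3, box#14, box#7, box#9}.
Intersection: {box#9} — 1.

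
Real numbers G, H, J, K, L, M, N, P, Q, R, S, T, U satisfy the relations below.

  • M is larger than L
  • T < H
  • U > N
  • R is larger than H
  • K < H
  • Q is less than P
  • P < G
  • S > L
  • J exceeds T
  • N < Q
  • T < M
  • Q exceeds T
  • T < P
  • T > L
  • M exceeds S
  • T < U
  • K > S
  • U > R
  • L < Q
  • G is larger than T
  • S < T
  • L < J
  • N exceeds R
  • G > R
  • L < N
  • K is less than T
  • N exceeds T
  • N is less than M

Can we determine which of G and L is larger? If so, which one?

Link the given pairs in sequence: L < S; S < K; K < T; T < H; H < R; R < N; N < Q; Q < P; P < G.
Chaining these gives L < S < K < T < H < R < N < Q < P < G.
So G is larger.

G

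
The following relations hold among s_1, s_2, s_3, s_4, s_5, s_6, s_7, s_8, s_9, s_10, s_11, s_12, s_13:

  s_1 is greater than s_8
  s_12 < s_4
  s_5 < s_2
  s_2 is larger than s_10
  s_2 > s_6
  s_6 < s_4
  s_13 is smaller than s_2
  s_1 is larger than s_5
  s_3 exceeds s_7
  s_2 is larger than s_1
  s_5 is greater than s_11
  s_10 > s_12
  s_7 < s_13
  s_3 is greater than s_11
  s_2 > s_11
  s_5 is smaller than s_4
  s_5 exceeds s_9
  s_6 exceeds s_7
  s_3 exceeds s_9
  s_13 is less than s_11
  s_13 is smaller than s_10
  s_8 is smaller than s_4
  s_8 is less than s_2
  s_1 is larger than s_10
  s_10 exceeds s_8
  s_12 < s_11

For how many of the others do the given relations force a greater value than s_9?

5

The elements the relations force above s_9 are s_5, s_3, s_1, s_2, s_4 — no chain reaches any other.
That is 5.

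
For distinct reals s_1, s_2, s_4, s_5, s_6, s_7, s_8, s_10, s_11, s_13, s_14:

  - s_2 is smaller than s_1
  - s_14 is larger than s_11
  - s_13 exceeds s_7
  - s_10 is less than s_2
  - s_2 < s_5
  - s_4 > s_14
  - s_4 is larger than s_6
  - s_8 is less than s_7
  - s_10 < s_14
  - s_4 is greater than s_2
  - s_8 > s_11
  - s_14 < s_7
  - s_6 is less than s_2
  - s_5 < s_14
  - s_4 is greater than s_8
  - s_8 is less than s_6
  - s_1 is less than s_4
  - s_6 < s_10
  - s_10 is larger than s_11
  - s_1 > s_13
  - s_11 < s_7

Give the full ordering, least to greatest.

Nothing is placed below s_11, so it is least; from there s_11 < s_8; s_8 < s_6; s_6 < s_10; s_10 < s_2; s_2 < s_5; s_5 < s_14; s_14 < s_7; s_7 < s_13; s_13 < s_1; s_1 < s_4, each given directly.

s_11 < s_8 < s_6 < s_10 < s_2 < s_5 < s_14 < s_7 < s_13 < s_1 < s_4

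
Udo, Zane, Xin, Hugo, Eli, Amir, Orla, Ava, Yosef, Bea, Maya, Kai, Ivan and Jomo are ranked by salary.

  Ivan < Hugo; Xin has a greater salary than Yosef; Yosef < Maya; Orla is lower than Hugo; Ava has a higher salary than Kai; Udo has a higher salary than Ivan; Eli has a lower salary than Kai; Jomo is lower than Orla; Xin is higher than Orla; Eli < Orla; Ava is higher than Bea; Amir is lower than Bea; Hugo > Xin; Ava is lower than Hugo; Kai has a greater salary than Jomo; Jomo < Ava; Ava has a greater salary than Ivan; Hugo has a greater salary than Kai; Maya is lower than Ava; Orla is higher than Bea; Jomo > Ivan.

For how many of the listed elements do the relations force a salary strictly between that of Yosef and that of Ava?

The relations place Yosef below Ava. An element lies strictly between them when it is forced above Yosef and also forced below Ava.
Above Yosef: {Maya, Xin, Hugo}. Below Ava: {Ivan, Jomo, Eli, Amir, Maya, Bea, Kai}.
Intersection: {Maya} — 1.

1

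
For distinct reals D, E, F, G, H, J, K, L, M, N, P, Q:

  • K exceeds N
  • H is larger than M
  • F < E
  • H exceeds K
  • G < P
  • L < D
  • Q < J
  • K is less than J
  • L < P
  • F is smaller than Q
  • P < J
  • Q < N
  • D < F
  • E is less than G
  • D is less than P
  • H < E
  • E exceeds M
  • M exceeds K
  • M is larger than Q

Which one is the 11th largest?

D

Piecing the relations together gives one ordering: L < D < F < Q < N < K < M < H < E < G < P < J.
Counting 11 from the largest end gives D.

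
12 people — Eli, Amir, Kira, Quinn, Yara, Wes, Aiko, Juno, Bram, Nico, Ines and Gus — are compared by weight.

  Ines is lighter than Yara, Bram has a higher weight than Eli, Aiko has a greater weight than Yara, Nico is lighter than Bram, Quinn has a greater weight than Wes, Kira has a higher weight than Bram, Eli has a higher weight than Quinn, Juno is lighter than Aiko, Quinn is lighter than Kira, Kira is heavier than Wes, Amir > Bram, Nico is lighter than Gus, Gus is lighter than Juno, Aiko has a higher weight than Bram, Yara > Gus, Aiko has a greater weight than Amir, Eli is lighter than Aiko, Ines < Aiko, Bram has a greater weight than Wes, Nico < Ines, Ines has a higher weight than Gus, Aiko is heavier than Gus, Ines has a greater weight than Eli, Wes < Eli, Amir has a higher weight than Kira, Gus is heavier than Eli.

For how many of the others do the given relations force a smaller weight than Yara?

6

The elements the relations force below Yara are Wes, Nico, Quinn, Eli, Gus, Ines — no chain reaches any other.
That is 6.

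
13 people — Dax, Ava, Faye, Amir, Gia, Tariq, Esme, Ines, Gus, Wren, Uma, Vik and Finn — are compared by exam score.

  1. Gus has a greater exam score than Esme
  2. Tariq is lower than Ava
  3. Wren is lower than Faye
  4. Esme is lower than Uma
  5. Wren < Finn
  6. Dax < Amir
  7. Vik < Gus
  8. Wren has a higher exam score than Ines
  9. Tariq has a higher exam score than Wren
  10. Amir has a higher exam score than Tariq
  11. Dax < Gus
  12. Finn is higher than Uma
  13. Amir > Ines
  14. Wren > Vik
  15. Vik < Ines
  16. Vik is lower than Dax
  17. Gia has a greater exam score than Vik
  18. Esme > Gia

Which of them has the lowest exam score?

Vik

Ines is not least since Vik < Ines; Gia is not least since Vik < Gia; Esme is not least since Gia < Esme; Uma is not least since Esme < Uma; Dax is not least since Vik < Dax; Wren is not least since Vik < Wren; Tariq is not least since Wren < Tariq; Ava is not least since Tariq < Ava; Finn is not least since Uma < Finn; Amir is not least since Tariq < Amir; Gus is not least since Dax < Gus; Faye is not least since Wren < Faye.
Only Vik has nothing below it, so Vik is the lowest exam score.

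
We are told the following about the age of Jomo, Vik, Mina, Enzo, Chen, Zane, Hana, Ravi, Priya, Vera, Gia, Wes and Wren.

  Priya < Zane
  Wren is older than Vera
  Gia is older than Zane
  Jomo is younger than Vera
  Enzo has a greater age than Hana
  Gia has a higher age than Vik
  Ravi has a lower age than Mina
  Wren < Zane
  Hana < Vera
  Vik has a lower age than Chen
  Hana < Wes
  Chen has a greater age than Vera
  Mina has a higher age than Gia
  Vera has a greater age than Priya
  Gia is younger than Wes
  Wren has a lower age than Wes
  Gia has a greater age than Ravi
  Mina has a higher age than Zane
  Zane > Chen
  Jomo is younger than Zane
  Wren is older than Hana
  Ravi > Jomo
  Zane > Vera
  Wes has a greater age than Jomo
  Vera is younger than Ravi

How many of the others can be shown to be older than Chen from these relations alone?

4

From Chen the given relations immediately reach Zane.
From those, Gia, Mina — 3 in total.
From those, Wes — 4 in total.
No other element is forced above Chen by the given relations, so the count is 4.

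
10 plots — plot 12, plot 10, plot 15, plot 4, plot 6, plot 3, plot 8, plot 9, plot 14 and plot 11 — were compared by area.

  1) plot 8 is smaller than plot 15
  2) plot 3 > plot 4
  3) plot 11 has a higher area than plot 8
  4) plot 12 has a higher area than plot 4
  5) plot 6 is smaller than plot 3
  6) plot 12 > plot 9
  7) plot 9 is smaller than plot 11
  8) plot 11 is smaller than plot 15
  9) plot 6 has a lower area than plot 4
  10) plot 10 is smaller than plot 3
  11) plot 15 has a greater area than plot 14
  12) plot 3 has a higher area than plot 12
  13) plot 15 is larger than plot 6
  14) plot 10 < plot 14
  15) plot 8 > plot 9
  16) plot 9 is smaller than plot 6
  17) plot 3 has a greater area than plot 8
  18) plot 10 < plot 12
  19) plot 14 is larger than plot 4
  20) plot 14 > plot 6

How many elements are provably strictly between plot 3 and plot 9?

4

Chaining upward from plot 9 reaches: plot 8, plot 11, plot 6, plot 4, plot 12, plot 14, plot 15.
Chaining downward from plot 3 reaches: plot 8, plot 10, plot 6, plot 4, plot 12.
Strictly between plot 9 and plot 3 are those in both lists: plot 8, plot 6, plot 4, plot 12 — 4 elements.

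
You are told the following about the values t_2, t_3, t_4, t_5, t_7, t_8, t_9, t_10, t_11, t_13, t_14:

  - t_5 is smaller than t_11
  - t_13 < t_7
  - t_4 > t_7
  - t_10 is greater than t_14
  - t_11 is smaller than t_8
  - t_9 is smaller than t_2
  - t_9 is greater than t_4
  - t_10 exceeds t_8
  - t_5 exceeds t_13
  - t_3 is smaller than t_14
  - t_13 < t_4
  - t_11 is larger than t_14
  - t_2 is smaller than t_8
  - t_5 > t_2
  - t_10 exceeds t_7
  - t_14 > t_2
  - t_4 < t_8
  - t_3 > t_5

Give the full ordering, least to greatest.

t_13 < t_7 < t_4 < t_9 < t_2 < t_5 < t_3 < t_14 < t_11 < t_8 < t_10

The consecutive links are each given: t_13 < t_7; t_7 < t_4; t_4 < t_9; t_9 < t_2; t_2 < t_5; t_5 < t_3; t_3 < t_14; t_14 < t_11; t_11 < t_8; t_8 < t_10.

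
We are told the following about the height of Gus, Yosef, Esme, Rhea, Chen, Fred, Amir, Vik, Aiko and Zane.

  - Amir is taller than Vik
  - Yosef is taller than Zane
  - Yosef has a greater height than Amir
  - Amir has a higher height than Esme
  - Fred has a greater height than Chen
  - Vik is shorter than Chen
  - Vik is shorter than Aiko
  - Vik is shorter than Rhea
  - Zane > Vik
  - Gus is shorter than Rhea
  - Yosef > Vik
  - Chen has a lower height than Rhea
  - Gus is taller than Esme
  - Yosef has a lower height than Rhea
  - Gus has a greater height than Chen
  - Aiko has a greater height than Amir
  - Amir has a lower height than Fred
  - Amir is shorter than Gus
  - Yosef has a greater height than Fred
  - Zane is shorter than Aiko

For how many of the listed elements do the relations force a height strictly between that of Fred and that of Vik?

Chaining upward from Vik reaches: Chen, Zane, Amir, Yosef, Gus, Aiko, Rhea.
Chaining downward from Fred reaches: Esme, Chen, Amir.
Strictly between Vik and Fred are those in both lists: Chen, Amir — 2 elements.

2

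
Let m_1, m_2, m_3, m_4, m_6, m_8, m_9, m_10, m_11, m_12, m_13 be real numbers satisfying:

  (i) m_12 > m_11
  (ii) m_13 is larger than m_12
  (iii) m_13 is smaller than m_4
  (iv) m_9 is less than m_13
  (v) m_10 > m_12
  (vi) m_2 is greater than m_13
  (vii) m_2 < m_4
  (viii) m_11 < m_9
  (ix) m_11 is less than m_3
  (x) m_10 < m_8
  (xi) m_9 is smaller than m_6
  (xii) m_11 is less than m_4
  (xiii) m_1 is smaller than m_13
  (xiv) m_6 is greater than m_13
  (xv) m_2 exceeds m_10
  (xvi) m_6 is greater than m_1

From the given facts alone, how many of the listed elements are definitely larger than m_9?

Directly above m_9: m_13, m_6.
One step further: m_2, m_4 (4 so far).
No other element is forced above m_9 by the given relations, so the count is 4.

4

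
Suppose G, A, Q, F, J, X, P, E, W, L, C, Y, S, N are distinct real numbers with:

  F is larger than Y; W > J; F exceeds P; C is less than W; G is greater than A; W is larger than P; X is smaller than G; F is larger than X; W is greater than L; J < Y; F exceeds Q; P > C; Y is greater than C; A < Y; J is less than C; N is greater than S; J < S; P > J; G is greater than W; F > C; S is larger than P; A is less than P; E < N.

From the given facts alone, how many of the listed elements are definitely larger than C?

From C the given relations immediately reach Y, P, W, F.
From those, S, G — 6 in total.
From those, N — 7 in total.
Nothing else is reachable above C; 7 in all.

7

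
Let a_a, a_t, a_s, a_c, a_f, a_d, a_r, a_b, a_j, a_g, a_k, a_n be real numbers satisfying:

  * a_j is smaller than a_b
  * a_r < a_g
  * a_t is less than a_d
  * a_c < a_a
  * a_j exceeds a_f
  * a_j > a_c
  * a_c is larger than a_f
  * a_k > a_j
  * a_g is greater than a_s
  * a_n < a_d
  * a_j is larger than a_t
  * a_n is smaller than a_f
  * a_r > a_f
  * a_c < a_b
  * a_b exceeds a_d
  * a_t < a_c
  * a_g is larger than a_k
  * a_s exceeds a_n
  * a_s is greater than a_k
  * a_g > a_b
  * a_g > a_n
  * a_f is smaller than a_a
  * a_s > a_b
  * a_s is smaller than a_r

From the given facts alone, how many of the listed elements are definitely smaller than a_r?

9

Directly below a_r: a_f, a_s.
One step further: a_n, a_k, a_b (5 so far).
One step further: a_c, a_j, a_d (8 so far).
One step further: a_t (9 so far).
Nothing else is reachable below a_r; 9 in all.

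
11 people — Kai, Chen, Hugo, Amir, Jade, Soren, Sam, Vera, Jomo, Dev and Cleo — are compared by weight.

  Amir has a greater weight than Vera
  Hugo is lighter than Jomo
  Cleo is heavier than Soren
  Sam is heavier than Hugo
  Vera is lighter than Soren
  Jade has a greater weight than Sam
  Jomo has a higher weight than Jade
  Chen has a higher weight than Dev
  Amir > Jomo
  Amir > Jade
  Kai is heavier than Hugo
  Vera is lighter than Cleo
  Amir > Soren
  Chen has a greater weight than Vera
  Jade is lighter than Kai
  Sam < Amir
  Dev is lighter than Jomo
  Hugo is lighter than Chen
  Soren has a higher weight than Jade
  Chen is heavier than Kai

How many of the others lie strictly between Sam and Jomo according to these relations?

The relations place Sam below Jomo. An element lies strictly between them when it is forced above Sam and also forced below Jomo.
Above Sam: {Jade, Kai, Soren, Cleo, Chen, Amir}. Below Jomo: {Hugo, Jade, Dev}.
Intersection: {Jade} — 1.

1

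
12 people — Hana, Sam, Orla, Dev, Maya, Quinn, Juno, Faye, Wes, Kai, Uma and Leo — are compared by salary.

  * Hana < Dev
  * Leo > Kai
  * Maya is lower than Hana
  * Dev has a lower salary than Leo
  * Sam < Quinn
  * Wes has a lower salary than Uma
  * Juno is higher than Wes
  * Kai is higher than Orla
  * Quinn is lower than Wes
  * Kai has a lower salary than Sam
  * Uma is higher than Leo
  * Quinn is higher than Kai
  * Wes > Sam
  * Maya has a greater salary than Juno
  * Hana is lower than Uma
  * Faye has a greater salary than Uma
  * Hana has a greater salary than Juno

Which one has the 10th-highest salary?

Sam

Piecing the relations together gives one ordering: Orla < Kai < Sam < Quinn < Wes < Juno < Maya < Hana < Dev < Leo < Uma < Faye.
The 10th largest is Sam.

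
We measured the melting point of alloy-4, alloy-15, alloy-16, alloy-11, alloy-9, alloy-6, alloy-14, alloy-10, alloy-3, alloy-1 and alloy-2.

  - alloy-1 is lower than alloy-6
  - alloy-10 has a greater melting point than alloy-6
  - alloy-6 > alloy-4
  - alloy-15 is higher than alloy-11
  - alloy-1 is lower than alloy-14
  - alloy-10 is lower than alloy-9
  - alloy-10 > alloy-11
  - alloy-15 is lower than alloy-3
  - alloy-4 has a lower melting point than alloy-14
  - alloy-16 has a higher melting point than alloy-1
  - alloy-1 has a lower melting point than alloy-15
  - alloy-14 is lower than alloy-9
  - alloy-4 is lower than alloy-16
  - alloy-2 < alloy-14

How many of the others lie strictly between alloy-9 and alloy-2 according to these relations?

1

The relations place alloy-2 below alloy-9. An element lies strictly between them when it is forced above alloy-2 and also forced below alloy-9.
Above alloy-2: {alloy-14}. Below alloy-9: {alloy-11, alloy-4, alloy-1, alloy-14, alloy-6, alloy-10}.
Intersection: {alloy-14} — 1.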